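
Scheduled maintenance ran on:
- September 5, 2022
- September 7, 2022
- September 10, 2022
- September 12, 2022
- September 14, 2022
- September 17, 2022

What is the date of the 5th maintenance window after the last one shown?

September 28, 2022

The gap pattern 2, 3, 2, 2, 3 repeats every 3 events.
These are the Mondays, Wednesdays and Saturdays of each week.
The following Monday is September 19, 2022.
The following Wednesday is September 21, 2022.
The following Saturday is September 24, 2022.
The following Monday is September 26, 2022.
Next Wednesday: September 28, 2022.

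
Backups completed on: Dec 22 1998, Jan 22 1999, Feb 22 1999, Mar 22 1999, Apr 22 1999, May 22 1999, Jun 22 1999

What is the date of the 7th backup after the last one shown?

Each date is the 22nd; the gaps (31, 31, 28, 31, 30, 31) track the month lengths.
The rule is the 22nd of each month.
July 1999: Jul 22 1999.
Next: August 1999 → Aug 22 1999.
September 1999: Sep 22 1999.
October 1999: Oct 22 1999.
Next: November 1999 → Nov 22 1999.
December 1999: Dec 22 1999.
January 2000: Jan 22 2000.

Jan 22 2000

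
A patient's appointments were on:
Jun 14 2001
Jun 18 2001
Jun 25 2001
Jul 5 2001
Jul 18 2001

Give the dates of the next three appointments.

The spacing grows by 3 each time: 4, 7, 10, 13 days.
Next gap: 16 days. Jul 18 2001 + 16 days = Aug 3 2001.
Next gap: 19 days. Aug 3 2001 + 19 days = Aug 22 2001.
Next gap: 22 days. Aug 22 2001 + 22 days = Sep 13 2001.

Aug 3 2001, Aug 22 2001, Sep 13 2001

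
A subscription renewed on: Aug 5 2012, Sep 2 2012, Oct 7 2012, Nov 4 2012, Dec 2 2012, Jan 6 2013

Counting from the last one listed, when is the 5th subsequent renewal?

These are Sundays at 28- or 35-day spacing (28, 35, 28, 28, 35).
The pattern: 1st Sunday of the month.
February 2013 — 1st Sunday is Feb 3 2013.
1st Sunday of March 2013: Mar 3 2013.
April 2013 — 1st Sunday is Apr 7 2013.
1st Sunday of May 2013: May 5 2013.
1st Sunday of June 2013: Jun 2 2013.

Jun 2 2013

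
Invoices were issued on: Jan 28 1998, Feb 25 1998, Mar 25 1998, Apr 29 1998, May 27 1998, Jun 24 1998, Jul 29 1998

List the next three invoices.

Aug 26 1998, Sep 30 1998, Oct 28 1998

These are Wednesdays with 28, 28, 35, 28, 28, 35-day gaps.
Each is the final Wednesday of its month — Apr 29 1998 is past the 28th, so '4th Wednesday' doesn't fit.
Last Wednesday of August 1998: Aug 26 1998.
Last Wednesday of September 1998: Sep 30 1998.
October 1998 ends with Wednesday Oct 28 1998.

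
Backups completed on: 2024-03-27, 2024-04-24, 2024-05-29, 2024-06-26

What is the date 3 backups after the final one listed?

2024-09-25

Every date is a Wednesday; gaps 28, 35, 28 days.
Each is the last Wednesday of its month (at least one falls on the 29th or later, ruling out '4th Wednesday').
Last Wednesday of July 2024: 2024-07-31.
Last Wednesday of August 2024: 2024-08-28.
Last Wednesday of September 2024: 2024-09-25.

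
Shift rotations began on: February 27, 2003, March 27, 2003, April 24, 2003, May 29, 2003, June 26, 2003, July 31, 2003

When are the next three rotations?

These are Thursdays with 28, 28, 35, 28, 35-day gaps.
Each is the final Thursday of its month — May 29, 2003 is past the 28th, so '4th Thursday' doesn't fit.
August 2003 ends with Thursday August 28, 2003.
September 2003 ends with Thursday September 25, 2003.
Last Thursday of October 2003: October 30, 2003.

August 28, 2003; September 25, 2003; October 30, 2003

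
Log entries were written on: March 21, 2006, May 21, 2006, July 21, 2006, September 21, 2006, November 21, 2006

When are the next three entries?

Gaps: 61, 61, 62, 61 days — not constant. Every event is on the 21st of the month.
Pattern: the 21st of every 2 months.
January 2007: January 21, 2007.
Next: March 2007 → March 21, 2007.
May 2007: May 21, 2007.

January 21, 2007; March 21, 2007; May 21, 2007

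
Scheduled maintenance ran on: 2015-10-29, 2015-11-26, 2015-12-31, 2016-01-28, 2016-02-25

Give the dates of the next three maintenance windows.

2016-03-31, 2016-04-28, 2016-05-26

All Thursdays; the gaps (28, 35, 28, 28) vary with month length.
This is the last Thursday of each month.
Last Thursday of March 2016: 2016-03-31.
Last Thursday of April 2016: 2016-04-28.
Last Thursday of May 2016: 2016-05-26.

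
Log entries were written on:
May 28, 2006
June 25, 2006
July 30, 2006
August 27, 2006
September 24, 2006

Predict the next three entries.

These are Sundays with 28, 35, 28, 28-day gaps.
Each is the final Sunday of its month — July 30, 2006 is past the 28th, so '4th Sunday' doesn't fit.
Last Sunday of October 2006: October 29, 2006.
Last Sunday of November 2006: November 26, 2006.
December 2006 ends with Sunday December 31, 2006.

October 29, 2006; November 26, 2006; December 31, 2006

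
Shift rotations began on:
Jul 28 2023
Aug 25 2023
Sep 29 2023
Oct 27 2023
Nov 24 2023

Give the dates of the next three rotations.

All Fridays; the gaps (28, 35, 28, 28) vary with month length.
This is the last Friday of each month.
December 2023 ends with Friday Dec 29 2023.
January 2024 ends with Friday Jan 26 2024.
February 2024 ends with Friday Feb 23 2024.

Dec 29 2023, Jan 26 2024, Feb 23 2024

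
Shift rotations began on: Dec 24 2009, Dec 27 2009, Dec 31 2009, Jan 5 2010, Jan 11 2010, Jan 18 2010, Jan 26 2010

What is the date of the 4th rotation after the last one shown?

Mar 9 2010

Gaps: 3, 4, 5, 6, 7, 8 days — each gap is 1 larger than the previous one.
Next gap: 9 days. Jan 26 2010 + 9 days = Feb 4 2010.
Next gap: 10 days. Feb 4 2010 + 10 days = Feb 14 2010.
Next gap: 11 days. Feb 14 2010 + 11 days = Feb 25 2010.
Next gap: 12 days. Feb 25 2010 + 12 days = Mar 9 2010.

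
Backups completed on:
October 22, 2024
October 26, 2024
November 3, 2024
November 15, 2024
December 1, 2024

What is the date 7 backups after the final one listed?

Gaps: 4, 8, 12, 16 days — each gap is 4 larger than the previous one.
Next gap: 20 days. December 1, 2024 + 20 days = December 21, 2024.
Next gap: 24 days. December 21, 2024 + 24 days = January 14, 2025.
Next gap: 28 days. January 14, 2025 + 28 days = February 11, 2025.
Next gap: 32 days. February 11, 2025 + 32 days = March 15, 2025.
Next gap: 36 days. March 15, 2025 + 36 days = April 20, 2025.
Next gap: 40 days. April 20, 2025 + 40 days = May 30, 2025.
Next gap: 44 days. May 30, 2025 + 44 days = July 13, 2025.

July 13, 2025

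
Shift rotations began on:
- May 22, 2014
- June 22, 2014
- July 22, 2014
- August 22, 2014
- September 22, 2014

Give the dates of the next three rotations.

October 22, 2014; November 22, 2014; December 22, 2014

Each date is the 22nd; the gaps (31, 30, 31, 31) track the month lengths.
The rule is the 22nd of each month.
October 2014: October 22, 2014.
November 2014: November 22, 2014.
Next: December 2014 → December 22, 2014.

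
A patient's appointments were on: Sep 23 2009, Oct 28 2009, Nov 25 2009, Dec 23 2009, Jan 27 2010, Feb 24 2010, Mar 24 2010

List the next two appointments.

These are Wednesdays at 28- or 35-day spacing (35, 28, 28, 35, 28, 28).
The pattern: 4th Wednesday of the month.
4th Wednesday of April 2010: Apr 28 2010.
4th Wednesday of May 2010: May 26 2010.

Apr 28 2010, May 26 2010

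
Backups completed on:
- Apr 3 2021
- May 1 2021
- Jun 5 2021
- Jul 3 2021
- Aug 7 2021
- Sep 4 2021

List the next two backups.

All dates are Saturdays, 28, 35, 28, 35, 28 days apart.
Specifically, the 1st Saturday of each month.
1st Saturday of October 2021: Oct 2 2021.
1st Saturday of November 2021: Nov 6 2021.

Oct 2 2021, Nov 6 2021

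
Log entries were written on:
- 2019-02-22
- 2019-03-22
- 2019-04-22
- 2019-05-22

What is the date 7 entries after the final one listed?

2019-12-22

Each date is the 22nd; the gaps (28, 31, 30) track the month lengths.
The rule is the 22nd of each month.
Next: June 2019 → 2019-06-22.
Next: July 2019 → 2019-07-22.
August 2019: 2019-08-22.
September 2019: 2019-09-22.
October 2019: 2019-10-22.
Next: November 2019 → 2019-11-22.
Next: December 2019 → 2019-12-22.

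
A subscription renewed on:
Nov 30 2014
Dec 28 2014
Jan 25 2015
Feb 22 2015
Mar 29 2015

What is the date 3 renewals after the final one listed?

Every date is a Sunday; gaps 28, 28, 28, 35 days.
Each is the last Sunday of its month (at least one falls on the 29th or later, ruling out '4th Sunday').
April 2015 ends with Sunday Apr 26 2015.
May 2015 ends with Sunday May 31 2015.
June 2015 ends with Sunday Jun 28 2015.

Jun 28 2015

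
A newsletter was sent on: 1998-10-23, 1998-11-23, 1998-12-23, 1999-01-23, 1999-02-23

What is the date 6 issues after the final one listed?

1999-08-23

The day-of-month is always 23 (31, 30, 31, 31 days between events).
So this recurs on the 23rd of each month.
Next: March 1999 → 1999-03-23.
Next: April 1999 → 1999-04-23.
May 1999: 1999-05-23.
Next: June 1999 → 1999-06-23.
Next: July 1999 → 1999-07-23.
August 1999: 1999-08-23.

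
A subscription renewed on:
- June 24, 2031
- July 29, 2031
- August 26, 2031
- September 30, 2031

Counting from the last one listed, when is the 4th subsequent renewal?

These are Tuesdays with 35, 28, 35-day gaps.
Each is the final Tuesday of its month — July 29, 2031 is past the 28th, so '4th Tuesday' doesn't fit.
October 2031 ends with Tuesday October 28, 2031.
Last Tuesday of November 2031: November 25, 2031.
Last Tuesday of December 2031: December 30, 2031.
January 2032 ends with Tuesday January 27, 2032.

January 27, 2032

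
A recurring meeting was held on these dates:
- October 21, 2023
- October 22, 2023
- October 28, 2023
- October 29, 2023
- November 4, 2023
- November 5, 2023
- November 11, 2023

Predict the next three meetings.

Gaps: 1, 6, 1, 6, 1, 6 days — not constant, but cyclic with period 2.
The events fall on every Saturday and Sunday.
The following Sunday is November 12, 2023.
The following Saturday is November 18, 2023.
The following Sunday is November 19, 2023.

November 12, 2023; November 18, 2023; November 19, 2023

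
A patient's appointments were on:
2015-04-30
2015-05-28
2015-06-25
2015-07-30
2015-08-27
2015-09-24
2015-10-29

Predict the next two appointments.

2015-11-26, 2015-12-31

These are Thursdays with 28, 28, 35, 28, 28, 35-day gaps.
Each is the final Thursday of its month — 2015-04-30 is past the 28th, so '4th Thursday' doesn't fit.
November 2015 ends with Thursday 2015-11-26.
December 2015 ends with Thursday 2015-12-31.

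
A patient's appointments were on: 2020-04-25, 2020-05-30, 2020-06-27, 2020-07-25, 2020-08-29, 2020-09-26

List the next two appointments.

2020-10-31, 2020-11-28

All Saturdays; the gaps (35, 28, 28, 35, 28) vary with month length.
This is the last Saturday of each month.
Last Saturday of October 2020: 2020-10-31.
November 2020 ends with Saturday 2020-11-28.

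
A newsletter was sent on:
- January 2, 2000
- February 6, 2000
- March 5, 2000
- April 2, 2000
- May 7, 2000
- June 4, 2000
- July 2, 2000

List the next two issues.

August 6, 2000; September 3, 2000

These are Sundays at 28- or 35-day spacing (35, 28, 28, 35, 28, 28).
The pattern: 1st Sunday of the month.
1st Sunday of August 2000: August 6, 2000.
September 2000 — 1st Sunday is September 3, 2000.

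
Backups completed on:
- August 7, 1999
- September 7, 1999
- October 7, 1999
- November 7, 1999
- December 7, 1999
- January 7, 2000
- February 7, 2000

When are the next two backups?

Gaps: 31, 30, 31, 30, 31, 31 days — not constant. Every event is on the 7th of the month.
Pattern: the 7th of each month.
Next: March 2000 → March 7, 2000.
April 2000: April 7, 2000.

March 7, 2000; April 7, 2000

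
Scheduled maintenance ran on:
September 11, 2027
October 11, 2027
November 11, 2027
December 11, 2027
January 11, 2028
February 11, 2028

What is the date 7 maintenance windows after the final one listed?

Gaps: 30, 31, 30, 31, 31 days — not constant. Every event is on the 11th of the month.
Pattern: the 11th of each month.
Next: March 2028 → March 11, 2028.
April 2028: April 11, 2028.
May 2028: May 11, 2028.
Next: June 2028 → June 11, 2028.
Next: July 2028 → July 11, 2028.
August 2028: August 11, 2028.
Next: September 2028 → September 11, 2028.

September 11, 2028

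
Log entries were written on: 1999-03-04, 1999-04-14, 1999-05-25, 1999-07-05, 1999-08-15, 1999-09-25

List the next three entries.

1999-11-05, 1999-12-16, 2000-01-26

The spacing is 41, 41, 41, 41, 41 days — always 41 days.
1999-09-25 + 41 days = 1999-11-05.
1999-11-05 + 41 days = 1999-12-16.
1999-12-16 + 41 days = 2000-01-26.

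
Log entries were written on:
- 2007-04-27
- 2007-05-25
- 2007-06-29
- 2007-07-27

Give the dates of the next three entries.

These are Fridays with 28, 35, 28-day gaps.
Each is the final Friday of its month — 2007-06-29 is past the 28th, so '4th Friday' doesn't fit.
August 2007 ends with Friday 2007-08-31.
September 2007 ends with Friday 2007-09-28.
October 2007 ends with Friday 2007-10-26.

2007-08-31, 2007-09-28, 2007-10-26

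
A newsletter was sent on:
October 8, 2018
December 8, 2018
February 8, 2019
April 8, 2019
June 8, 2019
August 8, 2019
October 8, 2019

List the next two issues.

December 8, 2019; February 8, 2020

Each date is the 8th; the gaps (61, 62, 59, 61, 61, 61) track the month lengths.
The rule is the 8th of every 2 months.
Next: December 2019 → December 8, 2019.
Next: February 2020 → February 8, 2020.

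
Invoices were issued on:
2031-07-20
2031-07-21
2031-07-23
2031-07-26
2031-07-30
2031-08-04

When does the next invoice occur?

The spacing grows by 1 each time: 1, 2, 3, 4, 5 days.
Next gap: 6 days. 2031-08-04 + 6 days = 2031-08-10.

2031-08-10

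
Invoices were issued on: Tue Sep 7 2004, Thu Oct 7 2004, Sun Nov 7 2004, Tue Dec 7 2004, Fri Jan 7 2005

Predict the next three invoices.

Mon Feb 7 2005, Mon Mar 7 2005, Thu Apr 7 2005

Each date is the 7th; the gaps (30, 31, 30, 31) track the month lengths.
The rule is the 7th of each month.
Next: February 2005 → Mon Feb 7 2005.
Next: March 2005 → Mon Mar 7 2005.
Next: April 2005 → Thu Apr 7 2005.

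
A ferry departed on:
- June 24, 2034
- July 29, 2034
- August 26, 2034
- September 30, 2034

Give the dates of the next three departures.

October 28, 2034; November 25, 2034; December 30, 2034

Every date is a Saturday; gaps 35, 28, 35 days.
Each is the last Saturday of its month (at least one falls on the 29th or later, ruling out '4th Saturday').
October 2034 ends with Saturday October 28, 2034.
Last Saturday of November 2034: November 25, 2034.
December 2034 ends with Saturday December 30, 2034.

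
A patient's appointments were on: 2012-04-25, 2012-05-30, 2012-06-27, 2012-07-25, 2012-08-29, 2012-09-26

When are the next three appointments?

Every date is a Wednesday; gaps 35, 28, 28, 35, 28 days.
Each is the last Wednesday of its month (at least one falls on the 29th or later, ruling out '4th Wednesday').
Last Wednesday of October 2012: 2012-10-31.
November 2012 ends with Wednesday 2012-11-28.
Last Wednesday of December 2012: 2012-12-26.

2012-10-31, 2012-11-28, 2012-12-26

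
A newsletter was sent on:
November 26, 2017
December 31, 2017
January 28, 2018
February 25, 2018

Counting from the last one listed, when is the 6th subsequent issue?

These are Sundays with 35, 28, 28-day gaps.
Each is the final Sunday of its month — December 31, 2017 is past the 28th, so '4th Sunday' doesn't fit.
March 2018 ends with Sunday March 25, 2018.
Last Sunday of April 2018: April 29, 2018.
Last Sunday of May 2018: May 27, 2018.
June 2018 ends with Sunday June 24, 2018.
July 2018 ends with Sunday July 29, 2018.
August 2018 ends with Sunday August 26, 2018.

August 26, 2018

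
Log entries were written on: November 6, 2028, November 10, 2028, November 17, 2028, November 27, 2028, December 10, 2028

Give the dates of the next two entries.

The spacing grows by 3 each time: 4, 7, 10, 13 days.
Next gap: 16 days. December 10, 2028 + 16 days = December 26, 2028.
Next gap: 19 days. December 26, 2028 + 19 days = January 14, 2029.

December 26, 2028; January 14, 2029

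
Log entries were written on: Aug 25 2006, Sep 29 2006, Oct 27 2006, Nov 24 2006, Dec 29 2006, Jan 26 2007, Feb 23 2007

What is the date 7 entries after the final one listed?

These are Fridays with 35, 28, 28, 35, 28, 28-day gaps.
Each is the final Friday of its month — Sep 29 2006 is past the 28th, so '4th Friday' doesn't fit.
March 2007 ends with Friday Mar 30 2007.
April 2007 ends with Friday Apr 27 2007.
Last Friday of May 2007: May 25 2007.
Last Friday of June 2007: Jun 29 2007.
Last Friday of July 2007: Jul 27 2007.
Last Friday of August 2007: Aug 31 2007.
Last Friday of September 2007: Sep 28 2007.

Sep 28 2007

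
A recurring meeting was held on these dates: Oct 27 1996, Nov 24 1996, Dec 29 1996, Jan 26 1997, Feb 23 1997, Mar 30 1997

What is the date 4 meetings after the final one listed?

All Sundays; the gaps (28, 35, 28, 28, 35) vary with month length.
This is the last Sunday of each month.
April 1997 ends with Sunday Apr 27 1997.
Last Sunday of May 1997: May 25 1997.
Last Sunday of June 1997: Jun 29 1997.
July 1997 ends with Sunday Jul 27 1997.

Jul 27 1997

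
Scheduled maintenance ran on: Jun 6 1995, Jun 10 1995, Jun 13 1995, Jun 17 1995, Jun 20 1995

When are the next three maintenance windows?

Every event lands on a Tuesday or Saturday (gaps cycle 4, 3, 4, 3).
So the schedule is: every Tuesday and Saturday.
Next Saturday: Jun 24 1995.
Next Tuesday: Jun 27 1995.
Next Saturday: Jul 1 1995.

Jun 24 1995, Jun 27 1995, Jul 1 1995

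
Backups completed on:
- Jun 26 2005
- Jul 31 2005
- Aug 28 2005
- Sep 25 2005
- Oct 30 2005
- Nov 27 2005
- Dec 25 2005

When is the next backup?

Jan 29 2006

These are Sundays with 35, 28, 28, 35, 28, 28-day gaps.
Each is the final Sunday of its month — Jul 31 2005 is past the 28th, so '4th Sunday' doesn't fit.
Last Sunday of January 2006: Jan 29 2006.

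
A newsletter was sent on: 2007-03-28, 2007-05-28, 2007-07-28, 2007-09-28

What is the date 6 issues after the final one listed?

Gaps: 61, 61, 62 days — not constant. Every event is on the 28th of the month.
Pattern: the 28th of every 2 months.
Next: November 2007 → 2007-11-28.
Next: January 2008 → 2008-01-28.
Next: March 2008 → 2008-03-28.
Next: May 2008 → 2008-05-28.
Next: July 2008 → 2008-07-28.
September 2008: 2008-09-28.

2008-09-28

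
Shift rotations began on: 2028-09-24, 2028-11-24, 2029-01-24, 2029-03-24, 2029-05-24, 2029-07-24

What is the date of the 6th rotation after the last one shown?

2030-07-24

Gaps: 61, 61, 59, 61, 61 days — not constant. Every event is on the 24th of the month.
Pattern: the 24th of every 2 months.
September 2029: 2029-09-24.
Next: November 2029 → 2029-11-24.
Next: January 2030 → 2030-01-24.
Next: March 2030 → 2030-03-24.
Next: May 2030 → 2030-05-24.
July 2030: 2030-07-24.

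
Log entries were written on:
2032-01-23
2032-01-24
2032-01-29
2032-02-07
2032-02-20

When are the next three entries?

2032-03-08, 2032-03-29, 2032-04-23

The spacing grows by 4 each time: 1, 5, 9, 13 days.
Next gap: 17 days. 2032-02-20 + 17 days = 2032-03-08.
Next gap: 21 days. 2032-03-08 + 21 days = 2032-03-29.
Next gap: 25 days. 2032-03-29 + 25 days = 2032-04-23.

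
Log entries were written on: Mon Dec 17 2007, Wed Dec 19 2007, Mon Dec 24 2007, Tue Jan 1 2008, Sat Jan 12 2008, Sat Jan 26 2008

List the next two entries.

Intervals are 2, 5, 8, 11, 14 days — an arithmetic progression with common difference 3.
Next gap: 17 days. Sat Jan 26 2008 + 17 days = Tue Feb 12 2008.
Next gap: 20 days. Tue Feb 12 2008 + 20 days = Mon Mar 3 2008.

Tue Feb 12 2008, Mon Mar 3 2008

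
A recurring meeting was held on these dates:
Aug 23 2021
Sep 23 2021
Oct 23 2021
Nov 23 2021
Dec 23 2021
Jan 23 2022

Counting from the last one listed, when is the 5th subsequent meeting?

Jun 23 2022

Each date is the 23rd; the gaps (31, 30, 31, 30, 31) track the month lengths.
The rule is the 23rd of each month.
February 2022: Feb 23 2022.
March 2022: Mar 23 2022.
Next: April 2022 → Apr 23 2022.
May 2022: May 23 2022.
June 2022: Jun 23 2022.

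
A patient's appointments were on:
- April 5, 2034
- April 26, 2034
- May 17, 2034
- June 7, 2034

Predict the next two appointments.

June 28, 2034; July 19, 2034

Gaps between consecutive events: 21, 21, 21 days — a constant 21-day interval.
June 7, 2034 + 21 days = June 28, 2034.
June 28, 2034 + 21 days = July 19, 2034.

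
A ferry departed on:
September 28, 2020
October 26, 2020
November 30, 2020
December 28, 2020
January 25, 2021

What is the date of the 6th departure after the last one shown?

All Mondays; the gaps (28, 35, 28, 28) vary with month length.
This is the last Monday of each month.
February 2021 ends with Monday February 22, 2021.
March 2021 ends with Monday March 29, 2021.
April 2021 ends with Monday April 26, 2021.
May 2021 ends with Monday May 31, 2021.
Last Monday of June 2021: June 28, 2021.
Last Monday of July 2021: July 26, 2021.

July 26, 2021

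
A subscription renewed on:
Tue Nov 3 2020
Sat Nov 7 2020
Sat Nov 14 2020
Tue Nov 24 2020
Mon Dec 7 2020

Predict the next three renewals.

Intervals are 4, 7, 10, 13 days — an arithmetic progression with common difference 3.
Next gap: 16 days. Mon Dec 7 2020 + 16 days = Wed Dec 23 2020.
Next gap: 19 days. Wed Dec 23 2020 + 19 days = Mon Jan 11 2021.
Next gap: 22 days. Mon Jan 11 2021 + 22 days = Tue Feb 2 2021.

Wed Dec 23 2020, Mon Jan 11 2021, Tue Feb 2 2021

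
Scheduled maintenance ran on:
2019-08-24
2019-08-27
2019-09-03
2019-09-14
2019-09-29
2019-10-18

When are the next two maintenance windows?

Gaps: 3, 7, 11, 15, 19 days — each gap is 4 larger than the previous one.
Next gap: 23 days. 2019-10-18 + 23 days = 2019-11-10.
Next gap: 27 days. 2019-11-10 + 27 days = 2019-12-07.

2019-11-10, 2019-12-07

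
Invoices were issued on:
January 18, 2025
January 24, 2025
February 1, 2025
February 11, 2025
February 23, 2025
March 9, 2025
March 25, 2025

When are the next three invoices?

April 12, 2025; May 2, 2025; May 24, 2025

Intervals are 6, 8, 10, 12, 14, 16 days — an arithmetic progression with common difference 2.
Next gap: 18 days. March 25, 2025 + 18 days = April 12, 2025.
Next gap: 20 days. April 12, 2025 + 20 days = May 2, 2025.
Next gap: 22 days. May 2, 2025 + 22 days = May 24, 2025.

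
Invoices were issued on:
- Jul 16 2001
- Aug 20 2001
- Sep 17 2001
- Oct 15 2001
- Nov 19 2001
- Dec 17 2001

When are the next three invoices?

Jan 21 2002, Feb 18 2002, Mar 18 2002

These are Mondays at 28- or 35-day spacing (35, 28, 28, 35, 28).
The pattern: 3rd Monday of the month.
3rd Monday of January 2002: Jan 21 2002.
February 2002 — 3rd Monday is Feb 18 2002.
March 2002 — 3rd Monday is Mar 18 2002.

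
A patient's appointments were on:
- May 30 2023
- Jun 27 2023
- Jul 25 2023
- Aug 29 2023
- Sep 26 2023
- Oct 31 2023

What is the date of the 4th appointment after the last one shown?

Feb 27 2024

Every date is a Tuesday; gaps 28, 28, 35, 28, 35 days.
Each is the last Tuesday of its month (at least one falls on the 29th or later, ruling out '4th Tuesday').
Last Tuesday of November 2023: Nov 28 2023.
December 2023 ends with Tuesday Dec 26 2023.
Last Tuesday of January 2024: Jan 30 2024.
Last Tuesday of February 2024: Feb 27 2024.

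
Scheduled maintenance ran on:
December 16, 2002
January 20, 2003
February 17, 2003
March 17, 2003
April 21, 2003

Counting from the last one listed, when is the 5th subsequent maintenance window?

September 15, 2003

These are Mondays at 28- or 35-day spacing (35, 28, 28, 35).
The pattern: 3rd Monday of the month.
May 2003 — 3rd Monday is May 19, 2003.
3rd Monday of June 2003: June 16, 2003.
3rd Monday of July 2003: July 21, 2003.
3rd Monday of August 2003: August 18, 2003.
September 2003 — 3rd Monday is September 15, 2003.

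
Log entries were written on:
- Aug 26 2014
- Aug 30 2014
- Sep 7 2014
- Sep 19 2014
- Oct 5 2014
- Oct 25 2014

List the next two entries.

Gaps: 4, 8, 12, 16, 20 days — each gap is 4 larger than the previous one.
Next gap: 24 days. Oct 25 2014 + 24 days = Nov 18 2014.
Next gap: 28 days. Nov 18 2014 + 28 days = Dec 16 2014.

Nov 18 2014, Dec 16 2014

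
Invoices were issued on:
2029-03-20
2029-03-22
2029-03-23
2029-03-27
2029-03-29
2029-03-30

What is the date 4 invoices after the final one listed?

2029-04-10

Gaps: 2, 1, 4, 2, 1 days — not constant, but cyclic with period 3.
The events fall on every Tuesday, Thursday and Friday.
Next Tuesday: 2029-04-03.
Next Thursday: 2029-04-05.
Next Friday: 2029-04-06.
The following Tuesday is 2029-04-10.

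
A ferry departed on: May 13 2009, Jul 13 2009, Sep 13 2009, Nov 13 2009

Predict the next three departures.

Each date is the 13th; the gaps (61, 62, 61) track the month lengths.
The rule is the 13th of every 2 months.
January 2010: Jan 13 2010.
Next: March 2010 → Mar 13 2010.
May 2010: May 13 2010.

Jan 13 2010, Mar 13 2010, May 13 2010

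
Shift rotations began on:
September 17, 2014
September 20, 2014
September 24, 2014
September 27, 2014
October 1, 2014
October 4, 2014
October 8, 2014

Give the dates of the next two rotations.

October 11, 2014; October 15, 2014

The gap pattern 3, 4, 3, 4, 3, 4 repeats every 2 events.
These are the Wednesdays and Saturdays of each week.
The following Saturday is October 11, 2014.
The following Wednesday is October 15, 2014.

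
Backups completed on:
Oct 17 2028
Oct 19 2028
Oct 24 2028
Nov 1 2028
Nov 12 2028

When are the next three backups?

Gaps: 2, 5, 8, 11 days — each gap is 3 larger than the previous one.
Next gap: 14 days. Nov 12 2028 + 14 days = Nov 26 2028.
Next gap: 17 days. Nov 26 2028 + 17 days = Dec 13 2028.
Next gap: 20 days. Dec 13 2028 + 20 days = Jan 2 2029.

Nov 26 2028, Dec 13 2028, Jan 2 2029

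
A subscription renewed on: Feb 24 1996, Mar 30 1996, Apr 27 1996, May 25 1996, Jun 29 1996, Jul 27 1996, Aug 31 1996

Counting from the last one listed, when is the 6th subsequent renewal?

These are Saturdays with 35, 28, 28, 35, 28, 35-day gaps.
Each is the final Saturday of its month — Mar 30 1996 is past the 28th, so '4th Saturday' doesn't fit.
Last Saturday of September 1996: Sep 28 1996.
Last Saturday of October 1996: Oct 26 1996.
Last Saturday of November 1996: Nov 30 1996.
December 1996 ends with Saturday Dec 28 1996.
January 1997 ends with Saturday Jan 25 1997.
February 1997 ends with Saturday Feb 22 1997.

Feb 22 1997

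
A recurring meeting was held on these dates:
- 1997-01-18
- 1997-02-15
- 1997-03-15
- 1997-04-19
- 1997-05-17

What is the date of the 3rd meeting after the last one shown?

All dates are Saturdays, 28, 28, 35, 28 days apart.
Specifically, the 3rd Saturday of each month.
June 1997 — 3rd Saturday is 1997-06-21.
3rd Saturday of July 1997: 1997-07-19.
3rd Saturday of August 1997: 1997-08-16.

1997-08-16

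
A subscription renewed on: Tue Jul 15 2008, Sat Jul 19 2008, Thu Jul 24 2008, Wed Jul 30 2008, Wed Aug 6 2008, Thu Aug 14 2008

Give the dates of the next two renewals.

Sat Aug 23 2008, Tue Sep 2 2008

The spacing grows by 1 each time: 4, 5, 6, 7, 8 days.
Next gap: 9 days. Thu Aug 14 2008 + 9 days = Sat Aug 23 2008.
Next gap: 10 days. Sat Aug 23 2008 + 10 days = Tue Sep 2 2008.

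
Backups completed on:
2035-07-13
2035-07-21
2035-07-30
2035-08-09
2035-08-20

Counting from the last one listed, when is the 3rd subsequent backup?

2035-09-28

The spacing grows by 1 each time: 8, 9, 10, 11 days.
Next gap: 12 days. 2035-08-20 + 12 days = 2035-09-01.
Next gap: 13 days. 2035-09-01 + 13 days = 2035-09-14.
Next gap: 14 days. 2035-09-14 + 14 days = 2035-09-28.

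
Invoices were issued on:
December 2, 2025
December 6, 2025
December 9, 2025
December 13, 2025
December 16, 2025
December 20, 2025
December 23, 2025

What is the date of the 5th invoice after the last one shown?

January 10, 2026

Every event lands on a Tuesday or Saturday (gaps cycle 4, 3, 4, 3, 4, 3).
So the schedule is: every Tuesday and Saturday.
The following Saturday is December 27, 2025.
The following Tuesday is December 30, 2025.
Next Saturday: January 3, 2026.
The following Tuesday is January 6, 2026.
Next Saturday: January 10, 2026.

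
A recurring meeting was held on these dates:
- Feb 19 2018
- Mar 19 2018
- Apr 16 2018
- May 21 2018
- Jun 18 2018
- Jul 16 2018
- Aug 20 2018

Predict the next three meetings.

All dates are Mondays, 28, 28, 35, 28, 28, 35 days apart.
Specifically, the 3rd Monday of each month.
September 2018 — 3rd Monday is Sep 17 2018.
3rd Monday of October 2018: Oct 15 2018.
3rd Monday of November 2018: Nov 19 2018.

Sep 17 2018, Oct 15 2018, Nov 19 2018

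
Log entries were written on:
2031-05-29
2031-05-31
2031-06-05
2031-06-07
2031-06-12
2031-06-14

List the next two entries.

Every event lands on a Thursday or Saturday (gaps cycle 2, 5, 2, 5, 2).
So the schedule is: every Thursday and Saturday.
The following Thursday is 2031-06-19.
Next Saturday: 2031-06-21.

2031-06-19, 2031-06-21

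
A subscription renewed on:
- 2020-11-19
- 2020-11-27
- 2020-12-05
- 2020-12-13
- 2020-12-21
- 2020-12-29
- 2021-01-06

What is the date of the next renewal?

2021-01-14

The spacing is 8, 8, 8, 8, 8, 8 days — always 8 days.
2021-01-06 + 8 days = 2021-01-14.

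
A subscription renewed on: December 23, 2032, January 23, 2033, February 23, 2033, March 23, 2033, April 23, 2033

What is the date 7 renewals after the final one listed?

November 23, 2033

Gaps: 31, 31, 28, 31 days — not constant. Every event is on the 23rd of the month.
Pattern: the 23rd of each month.
May 2033: May 23, 2033.
Next: June 2033 → June 23, 2033.
Next: July 2033 → July 23, 2033.
August 2033: August 23, 2033.
Next: September 2033 → September 23, 2033.
October 2033: October 23, 2033.
November 2033: November 23, 2033.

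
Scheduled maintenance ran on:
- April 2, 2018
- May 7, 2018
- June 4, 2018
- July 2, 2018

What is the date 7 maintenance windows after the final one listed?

These are Mondays at 28- or 35-day spacing (35, 28, 28).
The pattern: 1st Monday of the month.
August 2018 — 1st Monday is August 6, 2018.
September 2018 — 1st Monday is September 3, 2018.
October 2018 — 1st Monday is October 1, 2018.
November 2018 — 1st Monday is November 5, 2018.
1st Monday of December 2018: December 3, 2018.
1st Monday of January 2019: January 7, 2019.
February 2019 — 1st Monday is February 4, 2019.

February 4, 2019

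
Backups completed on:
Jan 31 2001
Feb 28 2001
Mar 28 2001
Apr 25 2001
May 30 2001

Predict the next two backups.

Jun 27 2001, Jul 25 2001

All Wednesdays; the gaps (28, 28, 28, 35) vary with month length.
This is the last Wednesday of each month.
June 2001 ends with Wednesday Jun 27 2001.
July 2001 ends with Wednesday Jul 25 2001.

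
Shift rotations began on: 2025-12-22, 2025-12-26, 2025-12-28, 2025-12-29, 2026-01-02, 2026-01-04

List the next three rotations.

Gaps: 4, 2, 1, 4, 2 days — not constant, but cyclic with period 3.
The events fall on every Monday, Friday and Sunday.
The following Monday is 2026-01-05.
The following Friday is 2026-01-09.
The following Sunday is 2026-01-11.

2026-01-05, 2026-01-09, 2026-01-11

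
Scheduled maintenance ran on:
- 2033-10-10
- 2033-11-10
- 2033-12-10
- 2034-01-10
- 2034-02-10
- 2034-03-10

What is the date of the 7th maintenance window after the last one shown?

2034-10-10

Gaps: 31, 30, 31, 31, 28 days — not constant. Every event is on the 10th of the month.
Pattern: the 10th of each month.
Next: April 2034 → 2034-04-10.
Next: May 2034 → 2034-05-10.
June 2034: 2034-06-10.
July 2034: 2034-07-10.
Next: August 2034 → 2034-08-10.
September 2034: 2034-09-10.
Next: October 2034 → 2034-10-10.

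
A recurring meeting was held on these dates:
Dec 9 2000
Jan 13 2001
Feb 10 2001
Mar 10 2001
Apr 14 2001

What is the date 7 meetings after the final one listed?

Nov 10 2001

All dates are Saturdays, 35, 28, 28, 35 days apart.
Specifically, the 2nd Saturday of each month.
May 2001 — 2nd Saturday is May 12 2001.
June 2001 — 2nd Saturday is Jun 9 2001.
July 2001 — 2nd Saturday is Jul 14 2001.
August 2001 — 2nd Saturday is Aug 11 2001.
2nd Saturday of September 2001: Sep 8 2001.
October 2001 — 2nd Saturday is Oct 13 2001.
November 2001 — 2nd Saturday is Nov 10 2001.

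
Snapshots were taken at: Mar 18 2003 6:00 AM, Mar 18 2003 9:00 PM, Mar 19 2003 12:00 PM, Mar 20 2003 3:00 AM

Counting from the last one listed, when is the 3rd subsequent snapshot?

Mar 22 2003 12:00 AM

The interval is a steady 15 hours (15, 15, 15).
Mar 20 2003 3:00 AM + 15 h = Mar 20 2003 6:00 PM.
Mar 20 2003 6:00 PM + 15 h = Mar 21 2003 9:00 AM.
Mar 21 2003 9:00 AM + 15 h = Mar 22 2003 12:00 AM.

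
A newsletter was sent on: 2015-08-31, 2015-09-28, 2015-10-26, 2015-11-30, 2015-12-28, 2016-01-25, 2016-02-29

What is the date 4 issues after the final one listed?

These are Mondays with 28, 28, 35, 28, 28, 35-day gaps.
Each is the final Monday of its month — 2015-08-31 is past the 28th, so '4th Monday' doesn't fit.
Last Monday of March 2016: 2016-03-28.
April 2016 ends with Monday 2016-04-25.
Last Monday of May 2016: 2016-05-30.
Last Monday of June 2016: 2016-06-27.

2016-06-27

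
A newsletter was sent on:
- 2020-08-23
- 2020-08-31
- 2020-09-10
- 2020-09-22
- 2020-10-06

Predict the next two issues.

2020-10-22, 2020-11-09

Gaps: 8, 10, 12, 14 days — each gap is 2 larger than the previous one.
Next gap: 16 days. 2020-10-06 + 16 days = 2020-10-22.
Next gap: 18 days. 2020-10-22 + 18 days = 2020-11-09.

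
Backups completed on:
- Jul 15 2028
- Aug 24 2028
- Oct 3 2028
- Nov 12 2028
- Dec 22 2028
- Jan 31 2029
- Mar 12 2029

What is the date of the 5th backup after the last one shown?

Gaps between consecutive events: 40, 40, 40, 40, 40, 40 days — a constant 40-day interval.
Mar 12 2029 + 40 days = Apr 21 2029.
Apr 21 2029 + 40 days = May 31 2029.
May 31 2029 + 40 days = Jul 10 2029.
Jul 10 2029 + 40 days = Aug 19 2029.
Aug 19 2029 + 40 days = Sep 28 2029.

Sep 28 2029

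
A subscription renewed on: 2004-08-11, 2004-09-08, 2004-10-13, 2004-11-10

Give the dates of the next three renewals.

All dates are Wednesdays, 28, 35, 28 days apart.
Specifically, the 2nd Wednesday of each month.
2nd Wednesday of December 2004: 2004-12-08.
January 2005 — 2nd Wednesday is 2005-01-12.
February 2005 — 2nd Wednesday is 2005-02-09.

2004-12-08, 2005-01-12, 2005-02-09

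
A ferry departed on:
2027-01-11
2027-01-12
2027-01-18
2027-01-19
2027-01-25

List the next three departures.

2027-01-26, 2027-02-01, 2027-02-02

The gap pattern 1, 6, 1, 6 repeats every 2 events.
These are the Mondays and Tuesdays of each week.
The following Tuesday is 2027-01-26.
The following Monday is 2027-02-01.
Next Tuesday: 2027-02-02.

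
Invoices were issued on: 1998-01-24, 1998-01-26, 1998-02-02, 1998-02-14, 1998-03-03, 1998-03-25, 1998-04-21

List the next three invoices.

Gaps: 2, 7, 12, 17, 22, 27 days — each gap is 5 larger than the previous one.
Next gap: 32 days. 1998-04-21 + 32 days = 1998-05-23.
Next gap: 37 days. 1998-05-23 + 37 days = 1998-06-29.
Next gap: 42 days. 1998-06-29 + 42 days = 1998-08-10.

1998-05-23, 1998-06-29, 1998-08-10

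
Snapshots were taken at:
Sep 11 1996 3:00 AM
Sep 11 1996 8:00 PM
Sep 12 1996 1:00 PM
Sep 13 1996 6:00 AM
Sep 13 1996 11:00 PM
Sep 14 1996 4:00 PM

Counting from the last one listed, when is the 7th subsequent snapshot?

The interval is a steady 17 hours (17, 17, 17, 17, 17).
Sep 14 1996 4:00 PM + 17 h = Sep 15 1996 9:00 AM.
Sep 15 1996 9:00 AM + 17 h = Sep 16 1996 2:00 AM.
Sep 16 1996 2:00 AM + 17 h = Sep 16 1996 7:00 PM.
Sep 16 1996 7:00 PM + 17 h = Sep 17 1996 12:00 PM.
Sep 17 1996 12:00 PM + 17 h = Sep 18 1996 5:00 AM.
Sep 18 1996 5:00 AM + 17 h = Sep 18 1996 10:00 PM.
Sep 18 1996 10:00 PM + 17 h = Sep 19 1996 3:00 PM.

Sep 19 1996 3:00 PM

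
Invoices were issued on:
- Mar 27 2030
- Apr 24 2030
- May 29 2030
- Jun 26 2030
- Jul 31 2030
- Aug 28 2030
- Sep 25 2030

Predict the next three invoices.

All Wednesdays; the gaps (28, 35, 28, 35, 28, 28) vary with month length.
This is the last Wednesday of each month.
Last Wednesday of October 2030: Oct 30 2030.
Last Wednesday of November 2030: Nov 27 2030.
Last Wednesday of December 2030: Dec 25 2030.

Oct 30 2030, Nov 27 2030, Dec 25 2030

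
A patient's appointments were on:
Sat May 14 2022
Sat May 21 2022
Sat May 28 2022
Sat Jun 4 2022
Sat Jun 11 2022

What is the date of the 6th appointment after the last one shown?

Sat Jul 23 2022

Every event comes 7 days after the last (7, 7, 7, 7).
Sat Jun 11 2022 + 7 days = Sat Jun 18 2022.
Sat Jun 18 2022 + 7 days = Sat Jun 25 2022.
Sat Jun 25 2022 + 7 days = Sat Jul 2 2022.
Sat Jul 2 2022 + 7 days = Sat Jul 9 2022.
Sat Jul 9 2022 + 7 days = Sat Jul 16 2022.
Sat Jul 16 2022 + 7 days = Sat Jul 23 2022.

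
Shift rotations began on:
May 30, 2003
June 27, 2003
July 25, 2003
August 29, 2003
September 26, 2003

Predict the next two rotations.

Every date is a Friday; gaps 28, 28, 35, 28 days.
Each is the last Friday of its month (at least one falls on the 29th or later, ruling out '4th Friday').
October 2003 ends with Friday October 31, 2003.
November 2003 ends with Friday November 28, 2003.

October 31, 2003; November 28, 2003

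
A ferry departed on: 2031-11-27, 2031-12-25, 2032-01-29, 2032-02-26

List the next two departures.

2032-03-25, 2032-04-29

These are Thursdays with 28, 35, 28-day gaps.
Each is the final Thursday of its month — 2032-01-29 is past the 28th, so '4th Thursday' doesn't fit.
March 2032 ends with Thursday 2032-03-25.
April 2032 ends with Thursday 2032-04-29.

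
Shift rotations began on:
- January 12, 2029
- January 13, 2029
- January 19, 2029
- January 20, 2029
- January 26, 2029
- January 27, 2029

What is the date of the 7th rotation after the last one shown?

The gap pattern 1, 6, 1, 6, 1 repeats every 2 events.
These are the Fridays and Saturdays of each week.
Next Friday: February 2, 2029.
Next Saturday: February 3, 2029.
Next Friday: February 9, 2029.
Next Saturday: February 10, 2029.
The following Friday is February 16, 2029.
The following Saturday is February 17, 2029.
The following Friday is February 23, 2029.

February 23, 2029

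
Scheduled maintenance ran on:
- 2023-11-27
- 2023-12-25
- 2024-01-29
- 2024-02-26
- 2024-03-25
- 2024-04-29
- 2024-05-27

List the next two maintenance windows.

These are Mondays with 28, 35, 28, 28, 35, 28-day gaps.
Each is the final Monday of its month — 2024-01-29 is past the 28th, so '4th Monday' doesn't fit.
June 2024 ends with Monday 2024-06-24.
Last Monday of July 2024: 2024-07-29.

2024-06-24, 2024-07-29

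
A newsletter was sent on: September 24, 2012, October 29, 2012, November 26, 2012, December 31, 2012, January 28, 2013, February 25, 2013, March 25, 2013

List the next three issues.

These are Mondays with 35, 28, 35, 28, 28, 28-day gaps.
Each is the final Monday of its month — October 29, 2012 is past the 28th, so '4th Monday' doesn't fit.
Last Monday of April 2013: April 29, 2013.
May 2013 ends with Monday May 27, 2013.
Last Monday of June 2013: June 24, 2013.

April 29, 2013; May 27, 2013; June 24, 2013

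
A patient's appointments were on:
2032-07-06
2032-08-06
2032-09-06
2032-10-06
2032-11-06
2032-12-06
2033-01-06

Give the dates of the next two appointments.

The day-of-month is always 6 (31, 31, 30, 31, 30, 31 days between events).
So this recurs on the 6th of each month.
Next: February 2033 → 2033-02-06.
March 2033: 2033-03-06.

2033-02-06, 2033-03-06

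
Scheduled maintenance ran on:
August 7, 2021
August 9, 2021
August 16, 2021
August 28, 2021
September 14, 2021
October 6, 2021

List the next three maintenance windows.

November 2, 2021; December 4, 2021; January 10, 2022

The spacing grows by 5 each time: 2, 7, 12, 17, 22 days.
Next gap: 27 days. October 6, 2021 + 27 days = November 2, 2021.
Next gap: 32 days. November 2, 2021 + 32 days = December 4, 2021.
Next gap: 37 days. December 4, 2021 + 37 days = January 10, 2022.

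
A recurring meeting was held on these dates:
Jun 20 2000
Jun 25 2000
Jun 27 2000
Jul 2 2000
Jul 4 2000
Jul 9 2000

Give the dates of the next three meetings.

Gaps: 5, 2, 5, 2, 5 days — not constant, but cyclic with period 2.
The events fall on every Tuesday and Sunday.
Next Tuesday: Jul 11 2000.
Next Sunday: Jul 16 2000.
Next Tuesday: Jul 18 2000.

Jul 11 2000, Jul 16 2000, Jul 18 2000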